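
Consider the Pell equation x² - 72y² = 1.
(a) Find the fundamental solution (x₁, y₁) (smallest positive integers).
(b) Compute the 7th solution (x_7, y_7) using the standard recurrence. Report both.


Step 1: Find the fundamental solution (x₁, y₁) of x² - 72y² = 1.
  Expand √72 as a continued fraction. a₀ = ⌊√72⌋ = 8; iterate m_{k+1} = d_k·a_k − m_k, d_{k+1} = (72 − m_{k+1}²)/d_k, a_{k+1} = ⌊(a₀ + m_{k+1})/d_{k+1}⌋ (starting m₀ = 0, d₀ = 1), with convergents p_k = a_k·p_{k-1} + p_{k-2}, q_k = a_k·q_{k-1} + q_{k-2} (p₋₁ = 1, q₋₁ = 0):
  k = 0: a₀ = 8; p₀/q₀ = 8/1; p₀² − 72·q₀² = 64 − 72 = -8.
  k = 1: m = 8, d = 8, a = ⌊(8 + 8)/8⌋ = 2; p/q = (2·8 + 1)/(2·1 + 0) = 17/2; p² − 72·q² = 289 − 288 = 1.
  The first convergent with p² − 72·q² = 1 gives the fundamental solution (x₁, y₁) = (17, 2).
Step 2: Apply the recurrence (x_{n+1}, y_{n+1}) = (x₁x_n + 72y₁y_n, x₁y_n + y₁x_n) repeatedly.
  From (x_1, y_1) = (17, 2): x_2 = 17·17 + 72·2·2 = 577; y_2 = 17·2 + 2·17 = 68.
  From (x_2, y_2) = (577, 68): x_3 = 17·577 + 72·2·68 = 19601; y_3 = 17·68 + 2·577 = 2310.
  From (x_3, y_3) = (19601, 2310): x_4 = 17·19601 + 72·2·2310 = 665857; y_4 = 17·2310 + 2·19601 = 78472.
  From (x_4, y_4) = (665857, 78472): x_5 = 17·665857 + 72·2·78472 = 22619537; y_5 = 17·78472 + 2·665857 = 2665738.
  From (x_5, y_5) = (22619537, 2665738): x_6 = 17·22619537 + 72·2·2665738 = 768398401; y_6 = 17·2665738 + 2·22619537 = 90556620.
  From (x_6, y_6) = (768398401, 90556620): x_7 = 17·768398401 + 72·2·90556620 = 26102926097; y_7 = 17·90556620 + 2·768398401 = 3076259342.
Step 3: Verify x_7² - 72·y_7² = 681362750825443653409 - 681362750825443653408 = 1 (should be 1). ✓

(x_1, y_1) = (17, 2); (x_7, y_7) = (26102926097, 3076259342).


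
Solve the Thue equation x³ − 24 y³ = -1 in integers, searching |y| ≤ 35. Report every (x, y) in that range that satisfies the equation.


The equation is x³ - 24y³ = -1. For fixed y, x³ = 24·y³ − 1, so a solution requires the RHS to be a perfect cube.
Strategy: iterate y from -35 to 35, compute RHS = 24·y³ − 1, and check whether it is a (positive or negative) perfect cube.
Check small values of y:
  y = 0: RHS = -1 = (-1)³ ⇒ x = -1 works.
  y = 1: RHS = 23 is not a perfect cube.
  y = -1: RHS = -25 is not a perfect cube.
  y = 2: RHS = 191 is not a perfect cube.
  y = -2: RHS = -193 is not a perfect cube.
  y = 3: RHS = 647 is not a perfect cube.
  y = -3: RHS = -649 is not a perfect cube.
Continuing the search up to |y| = 35 finds no further solutions beyond those listed.
Collected solutions: (-1, 0).

Solutions (with |y| ≤ 35): (-1, 0).


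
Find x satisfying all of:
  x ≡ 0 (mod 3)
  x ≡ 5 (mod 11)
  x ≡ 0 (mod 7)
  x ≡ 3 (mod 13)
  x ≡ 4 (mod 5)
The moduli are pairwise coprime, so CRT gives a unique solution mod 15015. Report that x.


Product of moduli M = 3 · 11 · 7 · 13 · 5 = 15015.
Merge one congruence at a time:
  Start: x ≡ 0 (mod 3).
  Combine with x ≡ 5 (mod 11); new modulus lcm = 33.
    Write x = 0 + 3·t and substitute into x ≡ 5 (mod 11): 3·t ≡ 5 − 0 = 5 (mod 11).
    The inverse of 3 mod 11 is 4 (since 3·4 = 12 = 1·11 + 1), so t ≡ 4·5 = 20 ≡ 9 (mod 11).
    Then x = 0 + 3·9 = 27, valid modulo lcm(3, 11) = 33: x ≡ 27 (mod 33).
  Combine with x ≡ 0 (mod 7); new modulus lcm = 231.
    Write x = 27 + 33·t and substitute into x ≡ 0 (mod 7): 33·t ≡ 0 − 27 = -27 (mod 7).
    Reduce coefficients mod 7: 5·t ≡ 1 (mod 7).
    The inverse of 5 mod 7 is 3 (since 5·3 = 15 = 2·7 + 1), so t ≡ 3·1 = 3 ≡ 3 (mod 7).
    Then x = 27 + 33·3 = 126, valid modulo lcm(33, 7) = 231: x ≡ 126 (mod 231).
  Combine with x ≡ 3 (mod 13); new modulus lcm = 3003.
    Write x = 126 + 231·t and substitute into x ≡ 3 (mod 13): 231·t ≡ 3 − 126 = -123 (mod 13).
    Reduce coefficients mod 13: 10·t ≡ 7 (mod 13).
    The inverse of 10 mod 13 is 4 (since 10·4 = 40 = 3·13 + 1), so t ≡ 4·7 = 28 ≡ 2 (mod 13).
    Then x = 126 + 231·2 = 588, valid modulo lcm(231, 13) = 3003: x ≡ 588 (mod 3003).
  Combine with x ≡ 4 (mod 5); new modulus lcm = 15015.
    Write x = 588 + 3003·t and substitute into x ≡ 4 (mod 5): 3003·t ≡ 4 − 588 = -584 (mod 5).
    Reduce coefficients mod 5: 3·t ≡ 1 (mod 5).
    The inverse of 3 mod 5 is 2 (since 3·2 = 6 = 1·5 + 1), so t ≡ 2·1 = 2 ≡ 2 (mod 5).
    Then x = 588 + 3003·2 = 6594, valid modulo lcm(3003, 5) = 15015: x ≡ 6594 (mod 15015).
Verify against each original: 6594 mod 3 = 0, 6594 mod 11 = 5, 6594 mod 7 = 0, 6594 mod 13 = 3, 6594 mod 5 = 4.

x ≡ 6594 (mod 15015).


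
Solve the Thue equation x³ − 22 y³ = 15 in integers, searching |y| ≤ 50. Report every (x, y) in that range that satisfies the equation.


The equation is x³ - 22y³ = 15. For fixed y, x³ = 22·y³ + 15, so a solution requires the RHS to be a perfect cube.
Strategy: iterate y from -50 to 50, compute RHS = 22·y³ + 15, and check whether it is a (positive or negative) perfect cube.
Check small values of y:
  y = 0: RHS = 15 is not a perfect cube.
  y = 1: RHS = 37 is not a perfect cube.
  y = -1: RHS = -7 is not a perfect cube.
  y = 2: RHS = 191 is not a perfect cube.
  y = -2: RHS = -161 is not a perfect cube.
  y = 3: RHS = 609 is not a perfect cube.
  y = -3: RHS = -579 is not a perfect cube.
Continuing the search up to |y| = 50 finds no solutions either.
No (x, y) in the scanned range satisfies the equation.

No integer solutions with |y| ≤ 50.


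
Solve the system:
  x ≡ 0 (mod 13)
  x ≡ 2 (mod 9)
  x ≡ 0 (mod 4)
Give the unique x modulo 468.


Moduli 13, 9, 4 are pairwise coprime; by CRT there is a unique solution modulo M = 13 · 9 · 4 = 468.
Solve pairwise, accumulating the modulus:
  Start with x ≡ 0 (mod 13).
  Combine with x ≡ 2 (mod 9): since gcd(13, 9) = 1, we get a unique residue mod 117.
    Write x = 0 + 13·t and substitute into x ≡ 2 (mod 9): 13·t ≡ 2 − 0 = 2 (mod 9).
    Reduce coefficients mod 9: 4·t ≡ 2 (mod 9).
    The inverse of 4 mod 9 is 7 (since 4·7 = 28 = 3·9 + 1), so t ≡ 7·2 = 14 ≡ 5 (mod 9).
    Then x = 0 + 13·5 = 65, valid modulo lcm(13, 9) = 117: x ≡ 65 (mod 117).
  Combine with x ≡ 0 (mod 4): since gcd(117, 4) = 1, we get a unique residue mod 468.
    Write x = 65 + 117·t and substitute into x ≡ 0 (mod 4): 117·t ≡ 0 − 65 = -65 (mod 4).
    Reduce coefficients mod 4: 1·t ≡ 3 (mod 4).
    So t ≡ 3 (mod 4).
    Then x = 65 + 117·3 = 416, valid modulo lcm(117, 4) = 468: x ≡ 416 (mod 468).
Verify: 416 mod 13 = 0 ✓, 416 mod 9 = 2 ✓, 416 mod 4 = 0 ✓.

x ≡ 416 (mod 468).


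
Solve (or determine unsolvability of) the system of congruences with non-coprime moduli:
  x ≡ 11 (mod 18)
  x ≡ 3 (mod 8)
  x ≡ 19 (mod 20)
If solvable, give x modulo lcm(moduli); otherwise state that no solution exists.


Moduli 18, 8, 20 are not pairwise coprime, so CRT works modulo lcm(m_i) when all pairwise compatibility conditions hold.
Pairwise compatibility: gcd(m_i, m_j) must divide a_i - a_j for every pair.
Merge one congruence at a time:
  Start: x ≡ 11 (mod 18).
  Combine with x ≡ 3 (mod 8): gcd(18, 8) = 2; 3 - 11 = -8, which IS divisible by 2, so compatible.
    Write x = 11 + 18·t and substitute into x ≡ 3 (mod 8): 18·t ≡ 3 − 11 = -8 (mod 8).
    Divide the congruence (and modulus) by g = 2: 9·t ≡ -4 (mod 4).
    Reduce coefficients mod 4: 1·t ≡ 0 (mod 4).
    So t ≡ 0 (mod 4).
    Then x = 11 + 18·0 = 11, valid modulo lcm(18, 8) = 72: x ≡ 11 (mod 72).
  Combine with x ≡ 19 (mod 20): gcd(72, 20) = 4; 19 - 11 = 8, which IS divisible by 4, so compatible.
    Write x = 11 + 72·t and substitute into x ≡ 19 (mod 20): 72·t ≡ 19 − 11 = 8 (mod 20).
    Divide the congruence (and modulus) by g = 4: 18·t ≡ 2 (mod 5).
    Reduce coefficients mod 5: 3·t ≡ 2 (mod 5).
    The inverse of 3 mod 5 is 2 (since 3·2 = 6 = 1·5 + 1), so t ≡ 2·2 = 4 ≡ 4 (mod 5).
    Then x = 11 + 72·4 = 299, valid modulo lcm(72, 20) = 360: x ≡ 299 (mod 360).
Verify: 299 mod 18 = 11, 299 mod 8 = 3, 299 mod 20 = 19.

x ≡ 299 (mod 360).


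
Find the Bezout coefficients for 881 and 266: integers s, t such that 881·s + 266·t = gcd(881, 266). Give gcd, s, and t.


Euclidean algorithm on (881, 266) — divide until remainder is 0:
  881 = 3 · 266 + 83
  266 = 3 · 83 + 17
  83 = 4 · 17 + 15
  17 = 1 · 15 + 2
  15 = 7 · 2 + 1
  2 = 2 · 1 + 0
gcd(881, 266) = 1.
Track Bezout coefficients alongside the remainders: start with r₀ = 881 = a·1 + b·0 (s = 1, t = 0) and r₁ = 266 = a·0 + b·1 (s = 0, t = 1); each new remainder r_{k+1} = r_{k-1} − q_k·r_k inherits s_{k+1} = s_{k-1} − q_k·s_k, t_{k+1} = t_{k-1} − q_k·t_k, so r_k = a·s_k + b·t_k at every step:
  q = 3: r = 83, s = 1 − 3·0 = 1, t = 0 − 3·1 = -3  (check: 881·1 + 266·(-3) = 83)
  q = 3: r = 17, s = 0 − 3·1 = -3, t = 1 − 3·(-3) = 10  (check: 881·(-3) + 266·10 = 17)
  q = 4: r = 15, s = 1 − 4·(-3) = 13, t = -3 − 4·10 = -43  (check: 881·13 + 266·(-43) = 15)
  q = 1: r = 2, s = -3 − 1·13 = -16, t = 10 − 1·(-43) = 53  (check: 881·(-16) + 266·53 = 2)
  q = 7: r = 1, s = 13 − 7·(-16) = 125, t = -43 − 7·53 = -414  (check: 881·125 + 266·(-414) = 1)
The row with r = 1 (the gcd) gives the Bezout coefficients s = 125, t = -414.
Result: 881 · (125) + 266 · (-414) = 1.

gcd(881, 266) = 1; s = 125, t = -414 (check: 881·125 + 266·(-414) = 1).


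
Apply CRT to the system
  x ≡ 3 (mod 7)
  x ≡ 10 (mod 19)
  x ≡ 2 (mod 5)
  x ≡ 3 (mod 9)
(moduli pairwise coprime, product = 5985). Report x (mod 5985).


Product of moduli M = 7 · 19 · 5 · 9 = 5985.
Merge one congruence at a time:
  Start: x ≡ 3 (mod 7).
  Combine with x ≡ 10 (mod 19); new modulus lcm = 133.
    Write x = 3 + 7·t and substitute into x ≡ 10 (mod 19): 7·t ≡ 10 − 3 = 7 (mod 19).
    The inverse of 7 mod 19 is 11 (since 7·11 = 77 = 4·19 + 1), so t ≡ 11·7 = 77 ≡ 1 (mod 19).
    Then x = 3 + 7·1 = 10, valid modulo lcm(7, 19) = 133: x ≡ 10 (mod 133).
  Combine with x ≡ 2 (mod 5); new modulus lcm = 665.
    Write x = 10 + 133·t and substitute into x ≡ 2 (mod 5): 133·t ≡ 2 − 10 = -8 (mod 5).
    Reduce coefficients mod 5: 3·t ≡ 2 (mod 5).
    The inverse of 3 mod 5 is 2 (since 3·2 = 6 = 1·5 + 1), so t ≡ 2·2 = 4 ≡ 4 (mod 5).
    Then x = 10 + 133·4 = 542, valid modulo lcm(133, 5) = 665: x ≡ 542 (mod 665).
  Combine with x ≡ 3 (mod 9); new modulus lcm = 5985.
    Write x = 542 + 665·t and substitute into x ≡ 3 (mod 9): 665·t ≡ 3 − 542 = -539 (mod 9).
    Reduce coefficients mod 9: 8·t ≡ 1 (mod 9).
    The inverse of 8 mod 9 is 8 (since 8·8 = 64 = 7·9 + 1), so t ≡ 8·1 = 8 ≡ 8 (mod 9).
    Then x = 542 + 665·8 = 5862, valid modulo lcm(665, 9) = 5985: x ≡ 5862 (mod 5985).
Verify against each original: 5862 mod 7 = 3, 5862 mod 19 = 10, 5862 mod 5 = 2, 5862 mod 9 = 3.

x ≡ 5862 (mod 5985).


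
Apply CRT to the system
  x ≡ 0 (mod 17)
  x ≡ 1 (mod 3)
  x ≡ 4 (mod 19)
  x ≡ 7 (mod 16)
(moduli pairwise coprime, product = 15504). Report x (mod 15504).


Product of moduli M = 17 · 3 · 19 · 16 = 15504.
Merge one congruence at a time:
  Start: x ≡ 0 (mod 17).
  Combine with x ≡ 1 (mod 3); new modulus lcm = 51.
    Write x = 0 + 17·t and substitute into x ≡ 1 (mod 3): 17·t ≡ 1 − 0 = 1 (mod 3).
    Reduce coefficients mod 3: 2·t ≡ 1 (mod 3).
    The inverse of 2 mod 3 is 2 (since 2·2 = 4 = 1·3 + 1), so t ≡ 2·1 = 2 ≡ 2 (mod 3).
    Then x = 0 + 17·2 = 34, valid modulo lcm(17, 3) = 51: x ≡ 34 (mod 51).
  Combine with x ≡ 4 (mod 19); new modulus lcm = 969.
    Write x = 34 + 51·t and substitute into x ≡ 4 (mod 19): 51·t ≡ 4 − 34 = -30 (mod 19).
    Reduce coefficients mod 19: 13·t ≡ 8 (mod 19).
    The inverse of 13 mod 19 is 3 (since 13·3 = 39 = 2·19 + 1), so t ≡ 3·8 = 24 ≡ 5 (mod 19).
    Then x = 34 + 51·5 = 289, valid modulo lcm(51, 19) = 969: x ≡ 289 (mod 969).
  Combine with x ≡ 7 (mod 16); new modulus lcm = 15504.
    Write x = 289 + 969·t and substitute into x ≡ 7 (mod 16): 969·t ≡ 7 − 289 = -282 (mod 16).
    Reduce coefficients mod 16: 9·t ≡ 6 (mod 16).
    The inverse of 9 mod 16 is 9 (since 9·9 = 81 = 5·16 + 1), so t ≡ 9·6 = 54 ≡ 6 (mod 16).
    Then x = 289 + 969·6 = 6103, valid modulo lcm(969, 16) = 15504: x ≡ 6103 (mod 15504).
Verify against each original: 6103 mod 17 = 0, 6103 mod 3 = 1, 6103 mod 19 = 4, 6103 mod 16 = 7.

x ≡ 6103 (mod 15504).


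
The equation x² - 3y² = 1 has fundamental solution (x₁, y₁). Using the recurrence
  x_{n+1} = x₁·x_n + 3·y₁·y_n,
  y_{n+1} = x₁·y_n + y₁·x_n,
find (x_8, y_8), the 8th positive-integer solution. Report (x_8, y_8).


Step 1: Find the fundamental solution (x₁, y₁) of x² - 3y² = 1.
  Expand √3 as a continued fraction. a₀ = ⌊√3⌋ = 1; iterate m_{k+1} = d_k·a_k − m_k, d_{k+1} = (3 − m_{k+1}²)/d_k, a_{k+1} = ⌊(a₀ + m_{k+1})/d_{k+1}⌋ (starting m₀ = 0, d₀ = 1), with convergents p_k = a_k·p_{k-1} + p_{k-2}, q_k = a_k·q_{k-1} + q_{k-2} (p₋₁ = 1, q₋₁ = 0):
  k = 0: a₀ = 1; p₀/q₀ = 1/1; p₀² − 3·q₀² = 1 − 3 = -2.
  k = 1: m = 1, d = 2, a = ⌊(1 + 1)/2⌋ = 1; p/q = (1·1 + 1)/(1·1 + 0) = 2/1; p² − 3·q² = 4 − 3 = 1.
  The first convergent with p² − 3·q² = 1 gives the fundamental solution (x₁, y₁) = (2, 1).
Step 2: Apply the recurrence (x_{n+1}, y_{n+1}) = (x₁x_n + 3y₁y_n, x₁y_n + y₁x_n) repeatedly.
  From (x_1, y_1) = (2, 1): x_2 = 2·2 + 3·1·1 = 7; y_2 = 2·1 + 1·2 = 4.
  From (x_2, y_2) = (7, 4): x_3 = 2·7 + 3·1·4 = 26; y_3 = 2·4 + 1·7 = 15.
  From (x_3, y_3) = (26, 15): x_4 = 2·26 + 3·1·15 = 97; y_4 = 2·15 + 1·26 = 56.
  From (x_4, y_4) = (97, 56): x_5 = 2·97 + 3·1·56 = 362; y_5 = 2·56 + 1·97 = 209.
  From (x_5, y_5) = (362, 209): x_6 = 2·362 + 3·1·209 = 1351; y_6 = 2·209 + 1·362 = 780.
  From (x_6, y_6) = (1351, 780): x_7 = 2·1351 + 3·1·780 = 5042; y_7 = 2·780 + 1·1351 = 2911.
  From (x_7, y_7) = (5042, 2911): x_8 = 2·5042 + 3·1·2911 = 18817; y_8 = 2·2911 + 1·5042 = 10864.
Step 3: Verify x_8² - 3·y_8² = 354079489 - 354079488 = 1 (should be 1). ✓

(x_1, y_1) = (2, 1); (x_8, y_8) = (18817, 10864).


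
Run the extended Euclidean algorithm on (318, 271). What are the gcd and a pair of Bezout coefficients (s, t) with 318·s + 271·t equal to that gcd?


Euclidean algorithm on (318, 271) — divide until remainder is 0:
  318 = 1 · 271 + 47
  271 = 5 · 47 + 36
  47 = 1 · 36 + 11
  36 = 3 · 11 + 3
  11 = 3 · 3 + 2
  3 = 1 · 2 + 1
  2 = 2 · 1 + 0
gcd(318, 271) = 1.
Track Bezout coefficients alongside the remainders: start with r₀ = 318 = a·1 + b·0 (s = 1, t = 0) and r₁ = 271 = a·0 + b·1 (s = 0, t = 1); each new remainder r_{k+1} = r_{k-1} − q_k·r_k inherits s_{k+1} = s_{k-1} − q_k·s_k, t_{k+1} = t_{k-1} − q_k·t_k, so r_k = a·s_k + b·t_k at every step:
  q = 1: r = 47, s = 1 − 1·0 = 1, t = 0 − 1·1 = -1  (check: 318·1 + 271·(-1) = 47)
  q = 5: r = 36, s = 0 − 5·1 = -5, t = 1 − 5·(-1) = 6  (check: 318·(-5) + 271·6 = 36)
  q = 1: r = 11, s = 1 − 1·(-5) = 6, t = -1 − 1·6 = -7  (check: 318·6 + 271·(-7) = 11)
  q = 3: r = 3, s = -5 − 3·6 = -23, t = 6 − 3·(-7) = 27  (check: 318·(-23) + 271·27 = 3)
  q = 3: r = 2, s = 6 − 3·(-23) = 75, t = -7 − 3·27 = -88  (check: 318·75 + 271·(-88) = 2)
  q = 1: r = 1, s = -23 − 1·75 = -98, t = 27 − 1·(-88) = 115  (check: 318·(-98) + 271·115 = 1)
The row with r = 1 (the gcd) gives the Bezout coefficients s = -98, t = 115.
Result: 318 · (-98) + 271 · (115) = 1.

gcd(318, 271) = 1; s = -98, t = 115 (check: 318·(-98) + 271·115 = 1).


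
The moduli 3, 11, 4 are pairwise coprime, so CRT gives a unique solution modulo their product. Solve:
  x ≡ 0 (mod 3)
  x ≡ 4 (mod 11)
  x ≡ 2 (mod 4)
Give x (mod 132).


Moduli 3, 11, 4 are pairwise coprime; by CRT there is a unique solution modulo M = 3 · 11 · 4 = 132.
Solve pairwise, accumulating the modulus:
  Start with x ≡ 0 (mod 3).
  Combine with x ≡ 4 (mod 11): since gcd(3, 11) = 1, we get a unique residue mod 33.
    Write x = 0 + 3·t and substitute into x ≡ 4 (mod 11): 3·t ≡ 4 − 0 = 4 (mod 11).
    The inverse of 3 mod 11 is 4 (since 3·4 = 12 = 1·11 + 1), so t ≡ 4·4 = 16 ≡ 5 (mod 11).
    Then x = 0 + 3·5 = 15, valid modulo lcm(3, 11) = 33: x ≡ 15 (mod 33).
  Combine with x ≡ 2 (mod 4): since gcd(33, 4) = 1, we get a unique residue mod 132.
    Write x = 15 + 33·t and substitute into x ≡ 2 (mod 4): 33·t ≡ 2 − 15 = -13 (mod 4).
    Reduce coefficients mod 4: 1·t ≡ 3 (mod 4).
    So t ≡ 3 (mod 4).
    Then x = 15 + 33·3 = 114, valid modulo lcm(33, 4) = 132: x ≡ 114 (mod 132).
Verify: 114 mod 3 = 0 ✓, 114 mod 11 = 4 ✓, 114 mod 4 = 2 ✓.

x ≡ 114 (mod 132).


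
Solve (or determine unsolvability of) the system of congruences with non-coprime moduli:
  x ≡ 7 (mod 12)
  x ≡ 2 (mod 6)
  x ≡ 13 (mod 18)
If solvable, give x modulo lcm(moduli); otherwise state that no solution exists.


Moduli 12, 6, 18 are not pairwise coprime, so CRT works modulo lcm(m_i) when all pairwise compatibility conditions hold.
Pairwise compatibility: gcd(m_i, m_j) must divide a_i - a_j for every pair.
Merge one congruence at a time:
  Start: x ≡ 7 (mod 12).
  Combine with x ≡ 2 (mod 6): gcd(12, 6) = 6, and 2 - 7 = -5 is NOT divisible by 6.
    ⇒ system is inconsistent (no integer solution).

No solution (the system is inconsistent).


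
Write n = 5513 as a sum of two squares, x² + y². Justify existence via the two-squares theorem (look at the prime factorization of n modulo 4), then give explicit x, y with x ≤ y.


Step 1: Factor n = 5513 = 37 · 149.
Step 2: Check the mod-4 condition on each prime factor: 37 ≡ 1 (mod 4), exponent 1; 149 ≡ 1 (mod 4), exponent 1.
All primes ≡ 3 (mod 4) appear to even exponent (or don't appear), so by the two-squares theorem n IS expressible as a sum of two squares.
Step 3: Build a representation. Here n = 37 · 149 is a product of primes ≡ 1 (mod 4). Each prime p ≡ 1 (mod 4) is itself a sum of two squares; find a² by testing p − a² for a perfect square:
  37: 37 − 1² = 36 = 6² ⇒ 37 = 1² + 6².
  149: 149 − 1² = 148, 149 − 2² = 145, 149 − 3² = 140, 149 − 4² = 133, 149 − 5² = 124, 149 − 6² = 113, 149 − 7² = 100 = 10² ⇒ 149 = 7² + 10².
  Combine using the Brahmagupta–Fibonacci identity (a² + b²)(c² + d²) = (ac − bd)² + (ad + bc)² = (ac + bd)² + (ad − bc)²:
  37 · 149 = 5513: from (1² + 6²)(7² + 10²), take (1·7 − 6·10, 1·10 + 6·7) = (7 − 60, 10 + 42) = (-53, 52); dropping signs (only squares matter) gives (53, 52); check 53² + 52² = 2809 + 2704 = 5513 ✓.
Step 4: Order so x ≤ y and verify: 52² + 53² = 2704 + 2809 = 5513 = n. ✓

n = 5513 = 52² + 53² (one valid representation with x ≤ y).


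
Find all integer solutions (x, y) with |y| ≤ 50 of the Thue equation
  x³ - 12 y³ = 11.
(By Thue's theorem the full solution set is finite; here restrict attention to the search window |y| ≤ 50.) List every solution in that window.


The equation is x³ - 12y³ = 11. For fixed y, x³ = 12·y³ + 11, so a solution requires the RHS to be a perfect cube.
Strategy: iterate y from -50 to 50, compute RHS = 12·y³ + 11, and check whether it is a (positive or negative) perfect cube.
Check small values of y:
  y = 0: RHS = 11 is not a perfect cube.
  y = 1: RHS = 23 is not a perfect cube.
  y = -1: RHS = -1 = (-1)³ ⇒ x = -1 works.
  y = 2: RHS = 107 is not a perfect cube.
  y = -2: RHS = -85 is not a perfect cube.
  y = 3: RHS = 335 is not a perfect cube.
  y = -3: RHS = -313 is not a perfect cube.
Continuing the search up to |y| = 50 finds no further solutions beyond those listed.
Collected solutions: (-1, -1).

Solutions (with |y| ≤ 50): (-1, -1).


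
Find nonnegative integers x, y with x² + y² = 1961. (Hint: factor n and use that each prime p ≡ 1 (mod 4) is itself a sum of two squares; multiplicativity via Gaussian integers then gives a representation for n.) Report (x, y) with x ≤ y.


Step 1: Factor n = 1961 = 37 · 53.
Step 2: Check the mod-4 condition on each prime factor: 37 ≡ 1 (mod 4), exponent 1; 53 ≡ 1 (mod 4), exponent 1.
All primes ≡ 3 (mod 4) appear to even exponent (or don't appear), so by the two-squares theorem n IS expressible as a sum of two squares.
Step 3: Build a representation. Here n = 37 · 53 is a product of primes ≡ 1 (mod 4). Each prime p ≡ 1 (mod 4) is itself a sum of two squares; find a² by testing p − a² for a perfect square:
  37: 37 − 1² = 36 = 6² ⇒ 37 = 1² + 6².
  53: 53 − 1² = 52, 53 − 2² = 49 = 7² ⇒ 53 = 2² + 7².
  Combine using the Brahmagupta–Fibonacci identity (a² + b²)(c² + d²) = (ac − bd)² + (ad + bc)² = (ac + bd)² + (ad − bc)²:
  37 · 53 = 1961: from (1² + 6²)(2² + 7²), take (1·2 − 6·7, 1·7 + 6·2) = (2 − 42, 7 + 12) = (-40, 19); dropping signs (only squares matter) gives (40, 19); check 40² + 19² = 1600 + 361 = 1961 ✓.
Step 4: Order so x ≤ y and verify: 19² + 40² = 361 + 1600 = 1961 = n. ✓

n = 1961 = 19² + 40² (one valid representation with x ≤ y).


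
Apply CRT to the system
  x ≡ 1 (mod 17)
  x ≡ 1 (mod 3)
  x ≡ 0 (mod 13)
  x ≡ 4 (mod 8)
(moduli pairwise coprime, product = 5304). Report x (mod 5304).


Product of moduli M = 17 · 3 · 13 · 8 = 5304.
Merge one congruence at a time:
  Start: x ≡ 1 (mod 17).
  Combine with x ≡ 1 (mod 3); new modulus lcm = 51.
    Write x = 1 + 17·t and substitute into x ≡ 1 (mod 3): 17·t ≡ 1 − 1 = 0 (mod 3).
    Reduce coefficients mod 3: 2·t ≡ 0 (mod 3).
    The inverse of 2 mod 3 is 2 (since 2·2 = 4 = 1·3 + 1), so t ≡ 2·0 = 0 ≡ 0 (mod 3).
    Then x = 1 + 17·0 = 1, valid modulo lcm(17, 3) = 51: x ≡ 1 (mod 51).
  Combine with x ≡ 0 (mod 13); new modulus lcm = 663.
    Write x = 1 + 51·t and substitute into x ≡ 0 (mod 13): 51·t ≡ 0 − 1 = -1 (mod 13).
    Reduce coefficients mod 13: 12·t ≡ 12 (mod 13).
    The inverse of 12 mod 13 is 12 (since 12·12 = 144 = 11·13 + 1), so t ≡ 12·12 = 144 ≡ 1 (mod 13).
    Then x = 1 + 51·1 = 52, valid modulo lcm(51, 13) = 663: x ≡ 52 (mod 663).
  Combine with x ≡ 4 (mod 8); new modulus lcm = 5304.
    Write x = 52 + 663·t and substitute into x ≡ 4 (mod 8): 663·t ≡ 4 − 52 = -48 (mod 8).
    Reduce coefficients mod 8: 7·t ≡ 0 (mod 8).
    The inverse of 7 mod 8 is 7 (since 7·7 = 49 = 6·8 + 1), so t ≡ 7·0 = 0 ≡ 0 (mod 8).
    Then x = 52 + 663·0 = 52, valid modulo lcm(663, 8) = 5304: x ≡ 52 (mod 5304).
Verify against each original: 52 mod 17 = 1, 52 mod 3 = 1, 52 mod 13 = 0, 52 mod 8 = 4.

x ≡ 52 (mod 5304).


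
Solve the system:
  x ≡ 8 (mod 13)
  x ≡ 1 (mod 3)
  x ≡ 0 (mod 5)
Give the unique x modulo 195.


Moduli 13, 3, 5 are pairwise coprime; by CRT there is a unique solution modulo M = 13 · 3 · 5 = 195.
Solve pairwise, accumulating the modulus:
  Start with x ≡ 8 (mod 13).
  Combine with x ≡ 1 (mod 3): since gcd(13, 3) = 1, we get a unique residue mod 39.
    Write x = 8 + 13·t and substitute into x ≡ 1 (mod 3): 13·t ≡ 1 − 8 = -7 (mod 3).
    Reduce coefficients mod 3: 1·t ≡ 2 (mod 3).
    So t ≡ 2 (mod 3).
    Then x = 8 + 13·2 = 34, valid modulo lcm(13, 3) = 39: x ≡ 34 (mod 39).
  Combine with x ≡ 0 (mod 5): since gcd(39, 5) = 1, we get a unique residue mod 195.
    Write x = 34 + 39·t and substitute into x ≡ 0 (mod 5): 39·t ≡ 0 − 34 = -34 (mod 5).
    Reduce coefficients mod 5: 4·t ≡ 1 (mod 5).
    The inverse of 4 mod 5 is 4 (since 4·4 = 16 = 3·5 + 1), so t ≡ 4·1 = 4 ≡ 4 (mod 5).
    Then x = 34 + 39·4 = 190, valid modulo lcm(39, 5) = 195: x ≡ 190 (mod 195).
Verify: 190 mod 13 = 8 ✓, 190 mod 3 = 1 ✓, 190 mod 5 = 0 ✓.

x ≡ 190 (mod 195).


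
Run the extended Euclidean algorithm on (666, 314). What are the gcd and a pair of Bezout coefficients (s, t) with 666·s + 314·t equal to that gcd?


Euclidean algorithm on (666, 314) — divide until remainder is 0:
  666 = 2 · 314 + 38
  314 = 8 · 38 + 10
  38 = 3 · 10 + 8
  10 = 1 · 8 + 2
  8 = 4 · 2 + 0
gcd(666, 314) = 2.
Track Bezout coefficients alongside the remainders: start with r₀ = 666 = a·1 + b·0 (s = 1, t = 0) and r₁ = 314 = a·0 + b·1 (s = 0, t = 1); each new remainder r_{k+1} = r_{k-1} − q_k·r_k inherits s_{k+1} = s_{k-1} − q_k·s_k, t_{k+1} = t_{k-1} − q_k·t_k, so r_k = a·s_k + b·t_k at every step:
  q = 2: r = 38, s = 1 − 2·0 = 1, t = 0 − 2·1 = -2  (check: 666·1 + 314·(-2) = 38)
  q = 8: r = 10, s = 0 − 8·1 = -8, t = 1 − 8·(-2) = 17  (check: 666·(-8) + 314·17 = 10)
  q = 3: r = 8, s = 1 − 3·(-8) = 25, t = -2 − 3·17 = -53  (check: 666·25 + 314·(-53) = 8)
  q = 1: r = 2, s = -8 − 1·25 = -33, t = 17 − 1·(-53) = 70  (check: 666·(-33) + 314·70 = 2)
The row with r = 2 (the gcd) gives the Bezout coefficients s = -33, t = 70.
Result: 666 · (-33) + 314 · (70) = 2.

gcd(666, 314) = 2; s = -33, t = 70 (check: 666·(-33) + 314·70 = 2).


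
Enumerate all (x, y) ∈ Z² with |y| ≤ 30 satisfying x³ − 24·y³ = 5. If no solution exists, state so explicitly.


The equation is x³ - 24y³ = 5. For fixed y, x³ = 24·y³ + 5, so a solution requires the RHS to be a perfect cube.
Strategy: iterate y from -30 to 30, compute RHS = 24·y³ + 5, and check whether it is a (positive or negative) perfect cube.
Check small values of y:
  y = 0: RHS = 5 is not a perfect cube.
  y = 1: RHS = 29 is not a perfect cube.
  y = -1: RHS = -19 is not a perfect cube.
  y = 2: RHS = 197 is not a perfect cube.
  y = -2: RHS = -187 is not a perfect cube.
  y = 3: RHS = 653 is not a perfect cube.
  y = -3: RHS = -643 is not a perfect cube.
Continuing the search up to |y| = 30 finds no solutions either.
No (x, y) in the scanned range satisfies the equation.

No integer solutions with |y| ≤ 30.


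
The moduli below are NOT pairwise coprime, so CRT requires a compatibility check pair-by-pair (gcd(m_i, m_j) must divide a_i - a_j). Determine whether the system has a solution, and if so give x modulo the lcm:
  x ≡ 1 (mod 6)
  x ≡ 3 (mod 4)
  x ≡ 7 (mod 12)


Moduli 6, 4, 12 are not pairwise coprime, so CRT works modulo lcm(m_i) when all pairwise compatibility conditions hold.
Pairwise compatibility: gcd(m_i, m_j) must divide a_i - a_j for every pair.
Merge one congruence at a time:
  Start: x ≡ 1 (mod 6).
  Combine with x ≡ 3 (mod 4): gcd(6, 4) = 2; 3 - 1 = 2, which IS divisible by 2, so compatible.
    Write x = 1 + 6·t and substitute into x ≡ 3 (mod 4): 6·t ≡ 3 − 1 = 2 (mod 4).
    Divide the congruence (and modulus) by g = 2: 3·t ≡ 1 (mod 2).
    Reduce coefficients mod 2: 1·t ≡ 1 (mod 2).
    So t ≡ 1 (mod 2).
    Then x = 1 + 6·1 = 7, valid modulo lcm(6, 4) = 12: x ≡ 7 (mod 12).
  Combine with x ≡ 7 (mod 12): gcd(12, 12) = 12; 7 - 7 = 0, which IS divisible by 12, so compatible.
    Write x = 7 + 12·t and substitute into x ≡ 7 (mod 12): 12·t ≡ 7 − 7 = 0 (mod 12).
    Divide the congruence (and modulus) by g = 12: 1·t ≡ 0 (mod 1).
    Modulo 1 every t works; take t = 0.
    Then x = 7 + 12·0 = 7, valid modulo lcm(12, 12) = 12: x ≡ 7 (mod 12).
Verify: 7 mod 6 = 1, 7 mod 4 = 3, 7 mod 12 = 7.

x ≡ 7 (mod 12).


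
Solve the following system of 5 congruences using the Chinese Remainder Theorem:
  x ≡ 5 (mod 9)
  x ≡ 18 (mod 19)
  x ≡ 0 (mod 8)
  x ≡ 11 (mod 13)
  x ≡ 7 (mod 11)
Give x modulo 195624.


Product of moduli M = 9 · 19 · 8 · 13 · 11 = 195624.
Merge one congruence at a time:
  Start: x ≡ 5 (mod 9).
  Combine with x ≡ 18 (mod 19); new modulus lcm = 171.
    Write x = 5 + 9·t and substitute into x ≡ 18 (mod 19): 9·t ≡ 18 − 5 = 13 (mod 19).
    The inverse of 9 mod 19 is 17 (since 9·17 = 153 = 8·19 + 1), so t ≡ 17·13 = 221 ≡ 12 (mod 19).
    Then x = 5 + 9·12 = 113, valid modulo lcm(9, 19) = 171: x ≡ 113 (mod 171).
  Combine with x ≡ 0 (mod 8); new modulus lcm = 1368.
    Write x = 113 + 171·t and substitute into x ≡ 0 (mod 8): 171·t ≡ 0 − 113 = -113 (mod 8).
    Reduce coefficients mod 8: 3·t ≡ 7 (mod 8).
    The inverse of 3 mod 8 is 3 (since 3·3 = 9 = 1·8 + 1), so t ≡ 3·7 = 21 ≡ 5 (mod 8).
    Then x = 113 + 171·5 = 968, valid modulo lcm(171, 8) = 1368: x ≡ 968 (mod 1368).
  Combine with x ≡ 11 (mod 13); new modulus lcm = 17784.
    Write x = 968 + 1368·t and substitute into x ≡ 11 (mod 13): 1368·t ≡ 11 − 968 = -957 (mod 13).
    Reduce coefficients mod 13: 3·t ≡ 5 (mod 13).
    The inverse of 3 mod 13 is 9 (since 3·9 = 27 = 2·13 + 1), so t ≡ 9·5 = 45 ≡ 6 (mod 13).
    Then x = 968 + 1368·6 = 9176, valid modulo lcm(1368, 13) = 17784: x ≡ 9176 (mod 17784).
  Combine with x ≡ 7 (mod 11); new modulus lcm = 195624.
    Write x = 9176 + 17784·t and substitute into x ≡ 7 (mod 11): 17784·t ≡ 7 − 9176 = -9169 (mod 11).
    Reduce coefficients mod 11: 8·t ≡ 5 (mod 11).
    The inverse of 8 mod 11 is 7 (since 8·7 = 56 = 5·11 + 1), so t ≡ 7·5 = 35 ≡ 2 (mod 11).
    Then x = 9176 + 17784·2 = 44744, valid modulo lcm(17784, 11) = 195624: x ≡ 44744 (mod 195624).
Verify against each original: 44744 mod 9 = 5, 44744 mod 19 = 18, 44744 mod 8 = 0, 44744 mod 13 = 11, 44744 mod 11 = 7.

x ≡ 44744 (mod 195624).


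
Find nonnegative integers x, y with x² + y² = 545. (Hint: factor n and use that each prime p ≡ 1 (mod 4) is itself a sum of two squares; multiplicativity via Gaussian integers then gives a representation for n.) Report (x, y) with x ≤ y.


Step 1: Factor n = 545 = 5 · 109.
Step 2: Check the mod-4 condition on each prime factor: 5 ≡ 1 (mod 4), exponent 1; 109 ≡ 1 (mod 4), exponent 1.
All primes ≡ 3 (mod 4) appear to even exponent (or don't appear), so by the two-squares theorem n IS expressible as a sum of two squares.
Step 3: Build a representation. Here n = 5 · 109 is a product of primes ≡ 1 (mod 4). Each prime p ≡ 1 (mod 4) is itself a sum of two squares; find a² by testing p − a² for a perfect square:
  5: 5 − 1² = 4 = 2² ⇒ 5 = 1² + 2².
  109: 109 − 1² = 108, 109 − 2² = 105, 109 − 3² = 100 = 10² ⇒ 109 = 3² + 10².
  Combine using the Brahmagupta–Fibonacci identity (a² + b²)(c² + d²) = (ac − bd)² + (ad + bc)² = (ac + bd)² + (ad − bc)²:
  5 · 109 = 545: from (1² + 2²)(3² + 10²), take (1·3 − 2·10, 1·10 + 2·3) = (3 − 20, 10 + 6) = (-17, 16); dropping signs (only squares matter) gives (17, 16); check 17² + 16² = 289 + 256 = 545 ✓.
Step 4: Order so x ≤ y and verify: 16² + 17² = 256 + 289 = 545 = n. ✓

n = 545 = 16² + 17² (one valid representation with x ≤ y).


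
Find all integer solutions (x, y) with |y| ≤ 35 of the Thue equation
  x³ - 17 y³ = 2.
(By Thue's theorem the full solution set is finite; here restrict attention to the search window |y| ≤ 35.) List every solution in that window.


The equation is x³ - 17y³ = 2. For fixed y, x³ = 17·y³ + 2, so a solution requires the RHS to be a perfect cube.
Strategy: iterate y from -35 to 35, compute RHS = 17·y³ + 2, and check whether it is a (positive or negative) perfect cube.
Check small values of y:
  y = 0: RHS = 2 is not a perfect cube.
  y = 1: RHS = 19 is not a perfect cube.
  y = -1: RHS = -15 is not a perfect cube.
  y = 2: RHS = 138 is not a perfect cube.
  y = -2: RHS = -134 is not a perfect cube.
  y = 3: RHS = 461 is not a perfect cube.
  y = -3: RHS = -457 is not a perfect cube.
Continuing the search up to |y| = 35 finds no solutions either.
No (x, y) in the scanned range satisfies the equation.

No integer solutions with |y| ≤ 35.


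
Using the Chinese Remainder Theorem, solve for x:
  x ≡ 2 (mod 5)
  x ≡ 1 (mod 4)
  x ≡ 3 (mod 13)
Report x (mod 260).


Moduli 5, 4, 13 are pairwise coprime; by CRT there is a unique solution modulo M = 5 · 4 · 13 = 260.
Solve pairwise, accumulating the modulus:
  Start with x ≡ 2 (mod 5).
  Combine with x ≡ 1 (mod 4): since gcd(5, 4) = 1, we get a unique residue mod 20.
    Write x = 2 + 5·t and substitute into x ≡ 1 (mod 4): 5·t ≡ 1 − 2 = -1 (mod 4).
    Reduce coefficients mod 4: 1·t ≡ 3 (mod 4).
    So t ≡ 3 (mod 4).
    Then x = 2 + 5·3 = 17, valid modulo lcm(5, 4) = 20: x ≡ 17 (mod 20).
  Combine with x ≡ 3 (mod 13): since gcd(20, 13) = 1, we get a unique residue mod 260.
    Write x = 17 + 20·t and substitute into x ≡ 3 (mod 13): 20·t ≡ 3 − 17 = -14 (mod 13).
    Reduce coefficients mod 13: 7·t ≡ 12 (mod 13).
    The inverse of 7 mod 13 is 2 (since 7·2 = 14 = 1·13 + 1), so t ≡ 2·12 = 24 ≡ 11 (mod 13).
    Then x = 17 + 20·11 = 237, valid modulo lcm(20, 13) = 260: x ≡ 237 (mod 260).
Verify: 237 mod 5 = 2 ✓, 237 mod 4 = 1 ✓, 237 mod 13 = 3 ✓.

x ≡ 237 (mod 260).


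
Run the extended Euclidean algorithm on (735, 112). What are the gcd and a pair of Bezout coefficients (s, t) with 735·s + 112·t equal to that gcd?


Euclidean algorithm on (735, 112) — divide until remainder is 0:
  735 = 6 · 112 + 63
  112 = 1 · 63 + 49
  63 = 1 · 49 + 14
  49 = 3 · 14 + 7
  14 = 2 · 7 + 0
gcd(735, 112) = 7.
Track Bezout coefficients alongside the remainders: start with r₀ = 735 = a·1 + b·0 (s = 1, t = 0) and r₁ = 112 = a·0 + b·1 (s = 0, t = 1); each new remainder r_{k+1} = r_{k-1} − q_k·r_k inherits s_{k+1} = s_{k-1} − q_k·s_k, t_{k+1} = t_{k-1} − q_k·t_k, so r_k = a·s_k + b·t_k at every step:
  q = 6: r = 63, s = 1 − 6·0 = 1, t = 0 − 6·1 = -6  (check: 735·1 + 112·(-6) = 63)
  q = 1: r = 49, s = 0 − 1·1 = -1, t = 1 − 1·(-6) = 7  (check: 735·(-1) + 112·7 = 49)
  q = 1: r = 14, s = 1 − 1·(-1) = 2, t = -6 − 1·7 = -13  (check: 735·2 + 112·(-13) = 14)
  q = 3: r = 7, s = -1 − 3·2 = -7, t = 7 − 3·(-13) = 46  (check: 735·(-7) + 112·46 = 7)
The row with r = 7 (the gcd) gives the Bezout coefficients s = -7, t = 46.
Result: 735 · (-7) + 112 · (46) = 7.

gcd(735, 112) = 7; s = -7, t = 46 (check: 735·(-7) + 112·46 = 7).


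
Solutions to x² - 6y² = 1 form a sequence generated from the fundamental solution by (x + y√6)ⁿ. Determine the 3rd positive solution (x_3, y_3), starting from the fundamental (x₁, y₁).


Step 1: Find the fundamental solution (x₁, y₁) of x² - 6y² = 1.
  Expand √6 as a continued fraction. a₀ = ⌊√6⌋ = 2; iterate m_{k+1} = d_k·a_k − m_k, d_{k+1} = (6 − m_{k+1}²)/d_k, a_{k+1} = ⌊(a₀ + m_{k+1})/d_{k+1}⌋ (starting m₀ = 0, d₀ = 1), with convergents p_k = a_k·p_{k-1} + p_{k-2}, q_k = a_k·q_{k-1} + q_{k-2} (p₋₁ = 1, q₋₁ = 0):
  k = 0: a₀ = 2; p₀/q₀ = 2/1; p₀² − 6·q₀² = 4 − 6 = -2.
  k = 1: m = 2, d = 2, a = ⌊(2 + 2)/2⌋ = 2; p/q = (2·2 + 1)/(2·1 + 0) = 5/2; p² − 6·q² = 25 − 24 = 1.
  The first convergent with p² − 6·q² = 1 gives the fundamental solution (x₁, y₁) = (5, 2).
Step 2: Apply the recurrence (x_{n+1}, y_{n+1}) = (x₁x_n + 6y₁y_n, x₁y_n + y₁x_n) repeatedly.
  From (x_1, y_1) = (5, 2): x_2 = 5·5 + 6·2·2 = 49; y_2 = 5·2 + 2·5 = 20.
  From (x_2, y_2) = (49, 20): x_3 = 5·49 + 6·2·20 = 485; y_3 = 5·20 + 2·49 = 198.
Step 3: Verify x_3² - 6·y_3² = 235225 - 235224 = 1 (should be 1). ✓

(x_1, y_1) = (5, 2); (x_3, y_3) = (485, 198).


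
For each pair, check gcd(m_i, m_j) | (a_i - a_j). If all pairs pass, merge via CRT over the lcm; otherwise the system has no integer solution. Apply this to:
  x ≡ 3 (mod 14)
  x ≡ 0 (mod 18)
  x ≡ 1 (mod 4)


Moduli 14, 18, 4 are not pairwise coprime, so CRT works modulo lcm(m_i) when all pairwise compatibility conditions hold.
Pairwise compatibility: gcd(m_i, m_j) must divide a_i - a_j for every pair.
Merge one congruence at a time:
  Start: x ≡ 3 (mod 14).
  Combine with x ≡ 0 (mod 18): gcd(14, 18) = 2, and 0 - 3 = -3 is NOT divisible by 2.
    ⇒ system is inconsistent (no integer solution).

No solution (the system is inconsistent).


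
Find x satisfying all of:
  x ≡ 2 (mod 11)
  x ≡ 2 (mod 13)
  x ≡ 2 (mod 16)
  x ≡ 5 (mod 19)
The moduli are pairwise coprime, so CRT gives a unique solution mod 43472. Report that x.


Product of moduli M = 11 · 13 · 16 · 19 = 43472.
Merge one congruence at a time:
  Start: x ≡ 2 (mod 11).
  Combine with x ≡ 2 (mod 13); new modulus lcm = 143.
    Write x = 2 + 11·t and substitute into x ≡ 2 (mod 13): 11·t ≡ 2 − 2 = 0 (mod 13).
    The inverse of 11 mod 13 is 6 (since 11·6 = 66 = 5·13 + 1), so t ≡ 6·0 = 0 ≡ 0 (mod 13).
    Then x = 2 + 11·0 = 2, valid modulo lcm(11, 13) = 143: x ≡ 2 (mod 143).
  Combine with x ≡ 2 (mod 16); new modulus lcm = 2288.
    Write x = 2 + 143·t and substitute into x ≡ 2 (mod 16): 143·t ≡ 2 − 2 = 0 (mod 16).
    Reduce coefficients mod 16: 15·t ≡ 0 (mod 16).
    The inverse of 15 mod 16 is 15 (since 15·15 = 225 = 14·16 + 1), so t ≡ 15·0 = 0 ≡ 0 (mod 16).
    Then x = 2 + 143·0 = 2, valid modulo lcm(143, 16) = 2288: x ≡ 2 (mod 2288).
  Combine with x ≡ 5 (mod 19); new modulus lcm = 43472.
    Write x = 2 + 2288·t and substitute into x ≡ 5 (mod 19): 2288·t ≡ 5 − 2 = 3 (mod 19).
    Reduce coefficients mod 19: 8·t ≡ 3 (mod 19).
    The inverse of 8 mod 19 is 12 (since 8·12 = 96 = 5·19 + 1), so t ≡ 12·3 = 36 ≡ 17 (mod 19).
    Then x = 2 + 2288·17 = 38898, valid modulo lcm(2288, 19) = 43472: x ≡ 38898 (mod 43472).
Verify against each original: 38898 mod 11 = 2, 38898 mod 13 = 2, 38898 mod 16 = 2, 38898 mod 19 = 5.

x ≡ 38898 (mod 43472).


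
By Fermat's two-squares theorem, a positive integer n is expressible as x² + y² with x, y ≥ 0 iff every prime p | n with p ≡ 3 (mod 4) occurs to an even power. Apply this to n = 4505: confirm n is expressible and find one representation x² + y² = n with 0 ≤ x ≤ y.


Step 1: Factor n = 4505 = 5 · 17 · 53.
Step 2: Check the mod-4 condition on each prime factor: 5 ≡ 1 (mod 4), exponent 1; 17 ≡ 1 (mod 4), exponent 1; 53 ≡ 1 (mod 4), exponent 1.
All primes ≡ 3 (mod 4) appear to even exponent (or don't appear), so by the two-squares theorem n IS expressible as a sum of two squares.
Step 3: Build a representation. Here n = 5 · 17 · 53 is a product of primes ≡ 1 (mod 4). Each prime p ≡ 1 (mod 4) is itself a sum of two squares; find a² by testing p − a² for a perfect square:
  5: 5 − 1² = 4 = 2² ⇒ 5 = 1² + 2².
  17: 17 − 1² = 16 = 4² ⇒ 17 = 1² + 4².
  53: 53 − 1² = 52, 53 − 2² = 49 = 7² ⇒ 53 = 2² + 7².
  Combine using the Brahmagupta–Fibonacci identity (a² + b²)(c² + d²) = (ac − bd)² + (ad + bc)² = (ac + bd)² + (ad − bc)²:
  5 · 17 = 85: from (1² + 2²)(1² + 4²), take (1·1 − 2·4, 1·4 + 2·1) = (1 − 8, 4 + 2) = (-7, 6); dropping signs (only squares matter) gives (7, 6); check 7² + 6² = 49 + 36 = 85 ✓.
  85 · 53 = 4505: from (7² + 6²)(2² + 7²), take (7·2 − 6·7, 7·7 + 6·2) = (14 − 42, 49 + 12) = (-28, 61); dropping signs (only squares matter) gives (28, 61); check 28² + 61² = 784 + 3721 = 4505 ✓.
Step 4: Order so x ≤ y and verify: 28² + 61² = 784 + 3721 = 4505 = n. ✓

n = 4505 = 28² + 61² (one valid representation with x ≤ y).


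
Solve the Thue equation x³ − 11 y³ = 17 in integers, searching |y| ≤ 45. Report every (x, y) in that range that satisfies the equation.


The equation is x³ - 11y³ = 17. For fixed y, x³ = 11·y³ + 17, so a solution requires the RHS to be a perfect cube.
Strategy: iterate y from -45 to 45, compute RHS = 11·y³ + 17, and check whether it is a (positive or negative) perfect cube.
Check small values of y:
  y = 0: RHS = 17 is not a perfect cube.
  y = 1: RHS = 28 is not a perfect cube.
  y = -1: RHS = 6 is not a perfect cube.
  y = 2: RHS = 105 is not a perfect cube.
  y = -2: RHS = -71 is not a perfect cube.
  y = 3: RHS = 314 is not a perfect cube.
  y = -3: RHS = -280 is not a perfect cube.
Continuing the search up to |y| = 45 finds no solutions either.
No (x, y) in the scanned range satisfies the equation.

No integer solutions with |y| ≤ 45.


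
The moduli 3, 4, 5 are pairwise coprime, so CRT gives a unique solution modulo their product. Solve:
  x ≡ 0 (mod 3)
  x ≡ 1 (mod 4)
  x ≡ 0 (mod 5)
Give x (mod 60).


Moduli 3, 4, 5 are pairwise coprime; by CRT there is a unique solution modulo M = 3 · 4 · 5 = 60.
Solve pairwise, accumulating the modulus:
  Start with x ≡ 0 (mod 3).
  Combine with x ≡ 1 (mod 4): since gcd(3, 4) = 1, we get a unique residue mod 12.
    Write x = 0 + 3·t and substitute into x ≡ 1 (mod 4): 3·t ≡ 1 − 0 = 1 (mod 4).
    The inverse of 3 mod 4 is 3 (since 3·3 = 9 = 2·4 + 1), so t ≡ 3·1 = 3 ≡ 3 (mod 4).
    Then x = 0 + 3·3 = 9, valid modulo lcm(3, 4) = 12: x ≡ 9 (mod 12).
  Combine with x ≡ 0 (mod 5): since gcd(12, 5) = 1, we get a unique residue mod 60.
    Write x = 9 + 12·t and substitute into x ≡ 0 (mod 5): 12·t ≡ 0 − 9 = -9 (mod 5).
    Reduce coefficients mod 5: 2·t ≡ 1 (mod 5).
    The inverse of 2 mod 5 is 3 (since 2·3 = 6 = 1·5 + 1), so t ≡ 3·1 = 3 ≡ 3 (mod 5).
    Then x = 9 + 12·3 = 45, valid modulo lcm(12, 5) = 60: x ≡ 45 (mod 60).
Verify: 45 mod 3 = 0 ✓, 45 mod 4 = 1 ✓, 45 mod 5 = 0 ✓.

x ≡ 45 (mod 60).
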